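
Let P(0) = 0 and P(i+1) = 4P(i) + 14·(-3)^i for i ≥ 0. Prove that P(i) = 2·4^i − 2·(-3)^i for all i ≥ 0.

Base case: P(0) = 0, and 2·4^0 − 2·(-3)^0 = 2 − 2 = 0.
Assume P(r) = 2·4^r − 2·(-3)^r for some r ≥ 0.
Then P(r+1) = 4P(r) + 14·(-3)^r = 4·(2·4^r − 2·(-3)^r) + 14·(-3)^r = 2·4^{r+1} − 8·(-3)^r + 14·(-3)^r = 2·4^{r+1} + 6·(-3)^r = 2·4^{r+1} − 2·(-3)^{r+1}.
By induction, P(i) = 2·4^i − 2·(-3)^i for all i ≥ 0.

P(i) = 2·4^i − 2·(-3)^i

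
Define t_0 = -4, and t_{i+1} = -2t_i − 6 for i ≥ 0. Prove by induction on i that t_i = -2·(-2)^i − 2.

Base case: t_0 = -4, and -2·(-2)^0 − 2 = -2 − 2 = -4.
Assume t_m = -2·(-2)^m − 2 for some m ≥ 0.
Then t_{m+1} = -2t_m − 6 = -2·(-2·(-2)^m − 2) − 6 = 4·(-2)^m + 4 − 6 = -2·(-2)^{m+1} − 2.
So the formula holds for m+1, and by induction t_i = -2·(-2)^i − 2 for all i ≥ 0.

t_i = -2·(-2)^i − 2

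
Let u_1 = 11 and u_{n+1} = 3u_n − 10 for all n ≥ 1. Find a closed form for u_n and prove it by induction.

Claim: u_n = 2·3^n + 5.

Base case: u_1 = 11, and 2·3^1 + 5 = 6 + 5 = 11.
Assume u_m = 2·3^m + 5 for some m ≥ 1.
Then u_{m+1} = 3u_m − 10 = 3·(2·3^m + 5) − 10 = 6·3^m + 15 − 10 = 2·3^{m+1} + 5.
So the formula holds for m+1, and by induction u_n = 2·3^n + 5 for all n ≥ 1.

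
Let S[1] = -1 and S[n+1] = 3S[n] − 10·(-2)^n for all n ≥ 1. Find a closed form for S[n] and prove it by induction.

Claim: S[n] = 3^n + 2·(-2)^n.

Base case: S[1] = -1, and 3^1 + 2·(-2)^1 = 3 − 4 = -1.
Assume S[j] = 3^j + 2·(-2)^j for some j ≥ 1.
Then S[j+1] = 3S[j] − 10·(-2)^j = 3·(3^j + 2·(-2)^j) − 10·(-2)^j = 3^{j+1} + 6·(-2)^j − 10·(-2)^j = 3^{j+1} − 4·(-2)^j = 3^{j+1} + 2·(-2)^{j+1}.
Hence S[n] = 3^n + 2·(-2)^n for every n ≥ 1, by induction.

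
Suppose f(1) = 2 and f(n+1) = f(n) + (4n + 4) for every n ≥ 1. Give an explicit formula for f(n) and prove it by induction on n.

Claim: f(n) = 2n^2 + 2n − 2.

Base case: f(1) = 2, and 2·1^2 + 2·1 − 2 = 2.
Assume f(k) = 2k^2 + 2k − 2.
Then f(k+1) = f(k) + (4k + 4) = (2k^2 + 2k − 2) + (4k + 4) = 2k^2 + 6k + 2,
and 2·(k+1)^2 + 2·(k+1) − 2 = 2k^2 + 6k + 2.
By induction, f(n) = 2n^2 + 2n − 2 for all n ≥ 1.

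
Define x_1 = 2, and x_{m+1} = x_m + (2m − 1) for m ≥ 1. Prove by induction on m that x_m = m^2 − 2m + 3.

Base case: x_1 = 2, and 1^2 − 2·1 + 3 = 2.
Assume x_r = r^2 − 2r + 3.
Then x_{r+1} = x_r + (2r − 1) = (r^2 − 2r + 3) + (2r − 1) = r^2 + 2,
and (r+1)^2 − 2·(r+1) + 3 = r^2 + 2.
By induction, x_m = m^2 − 2m + 3 for all m ≥ 1.

x_m = m^2 − 2m + 3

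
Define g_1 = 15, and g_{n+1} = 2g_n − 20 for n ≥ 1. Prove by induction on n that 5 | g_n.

Base case: g_1 = 15 = 5·3, so 5 | g_1.
Assume 5 | g_j, so g_j = 5t for some integer t.
Then g_{j+1} = 2g_j − 20 = 2·(5t) − 20 = 5(2t − 4), so 5 | g_{j+1}.
So the property holds for j+1, and by induction 5 | g_n for all n ≥ 1.

5 | g_n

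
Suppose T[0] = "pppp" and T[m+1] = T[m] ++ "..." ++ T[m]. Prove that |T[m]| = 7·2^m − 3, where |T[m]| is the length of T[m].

Base case: |T[0]| = 4, and 7·2^0 − 3 = 4.
Assume |T[j]| = 7·2^j − 3.
Then |T[j+1]| = |T[j]| + 3 + |T[j]| = 2|T[j]| + 3 = 2(7·2^j − 3) + 3 = 7·2^{j+1} − 6 + 3 = 7·2^{j+1} − 3.
So the formula holds for j+1, and by induction |T[m]| = 7·2^m − 3 for all m ≥ 0.

|T[m]| = 7·2^m − 3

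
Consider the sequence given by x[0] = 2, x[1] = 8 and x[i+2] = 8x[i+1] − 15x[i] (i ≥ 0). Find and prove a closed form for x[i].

Claim: x[i] = 5^i + 3^i.

Base cases: x[0] = 2 and 5^0 + 3^0 = 2; x[1] = 8 and 5^1 + 3^1 = 8.
Assume x[j] = 5^j + 3^j for all 0 ≤ j ≤ r, where r ≥ 1.
Then x[r+1] = 8x[r] − 15x[r−1] = 8·(5^r + 3^r) − 15·(5^{r−1} + 3^{r−1}) = (8·5 − 15)5^{r−1} + (8·3 − 15)3^{r−1} = 25·5^{r−1} + 9·3^{r−1} = 5^{r+1} + 3^{r+1}.
By strong induction, x[i] = 5^i + 3^i for all i ≥ 0.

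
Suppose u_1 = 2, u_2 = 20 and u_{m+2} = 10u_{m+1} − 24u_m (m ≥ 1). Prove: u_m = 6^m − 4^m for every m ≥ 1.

Base cases: u_1 = 2 and 6^1 − 4^1 = 2; u_2 = 20 and 6^2 − 4^2 = 20.
Assume u_i = 6^i − 4^i for all 1 ≤ i ≤ j, where j ≥ 2.
Then u_{j+1} = 10u_j − 24u_{j−1} = 10·(6^j − 4^j) − 24·(6^{j−1} − 4^{j−1}) = (10·6 − 24)6^{j−1} − (10·4 − 24)4^{j−1} = 36·6^{j−1} − 16·4^{j−1} = 6^{j+1} − 4^{j+1}.
Hence u_m = 6^m − 4^m for every m ≥ 1, by strong induction.

u_m = 6^m − 4^m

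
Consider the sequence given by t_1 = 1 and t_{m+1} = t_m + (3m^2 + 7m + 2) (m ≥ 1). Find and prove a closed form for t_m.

Claim: t_m = m^3 + 2m^2 − m − 1.

Base case: t_1 = 1, and 1^3 + 2·1^2 − 1 − 1 = 1.
Assume t_j = j^3 + 2j^2 − j − 1.
Then t_{j+1} = t_j + (3j^2 + 7j + 2) = (j^3 + 2j^2 − j − 1) + (3j^2 + 7j + 2) = j^3 + 5j^2 + 6j + 1,
and (j+1)^3 + 2·(j+1)^2 − (j+1) − 1 = j^3 + 5j^2 + 6j + 1.
This completes the inductive step, so t_m = m^3 + 2m^2 − m − 1 for all m ≥ 1.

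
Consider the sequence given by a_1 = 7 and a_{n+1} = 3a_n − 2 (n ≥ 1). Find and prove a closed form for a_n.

Claim: a_n = 2·3^n + 1.

Base case: a_1 = 7, and 2·3^1 + 1 = 6 + 1 = 7.
Assume a_m = 2·3^m + 1 for some m ≥ 1.
Then a_{m+1} = 3a_m − 2 = 3·(2·3^m + 1) − 2 = 6·3^m + 3 − 2 = 2·3^{m+1} + 1.
So the formula holds for m+1, and by induction a_n = 2·3^n + 1 for all n ≥ 1.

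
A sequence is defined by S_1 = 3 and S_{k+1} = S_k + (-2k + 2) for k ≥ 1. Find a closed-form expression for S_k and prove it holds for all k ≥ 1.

Claim: S_k = -k^2 + 3k + 1.

Base case: S_1 = 3, and -1^2 + 3·1 + 1 = 3.
Assume S_j = -j^2 + 3j + 1.
Then S_{j+1} = S_j + (-2j + 2) = (-j^2 + 3j + 1) + (-2j + 2) = -j^2 + j + 3,
and -(j+1)^2 + 3·(j+1) + 1 = -j^2 + j + 3.
This completes the inductive step, so S_k = -k^2 + 3k + 1 for all k ≥ 1.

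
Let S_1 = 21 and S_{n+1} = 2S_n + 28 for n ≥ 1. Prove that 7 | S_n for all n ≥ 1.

Base case: S_1 = 21 = 7·3, so 7 | S_1.
Assume 7 | S_r, so S_r = 7t for some integer t.
Then S_{r+1} = 2S_r + 28 = 2·(7t) + 28 = 7(2t + 4), so 7 | S_{r+1}.
Hence 7 | S_n for every n ≥ 1, by induction.

7 | S_n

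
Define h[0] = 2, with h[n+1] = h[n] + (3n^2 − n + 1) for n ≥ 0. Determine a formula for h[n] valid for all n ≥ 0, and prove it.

Claim: h[n] = n^3 − 2n^2 + 2n + 2.

Base case: h[0] = 2, and 0^3 − 2·0^2 + 2·0 + 2 = 2.
Assume h[r] = r^3 − 2r^2 + 2r + 2.
Then h[r+1] = h[r] + (3r^2 − r + 1) = (r^3 − 2r^2 + 2r + 2) + (3r^2 − r + 1) = r^3 + r^2 + r + 3,
and (r+1)^3 − 2·(r+1)^2 + 2·(r+1) + 2 = r^3 + r^2 + r + 3.
Hence h[n] = n^3 − 2n^2 + 2n + 2 for every n ≥ 0, by induction.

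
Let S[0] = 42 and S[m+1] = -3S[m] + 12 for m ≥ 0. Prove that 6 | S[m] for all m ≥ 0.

Base case: S[0] = 42 = 6·7, so 6 | S[0].
Assume 6 | S[k], so S[k] = 6t for some integer t.
Then S[k+1] = -3S[k] + 12 = -3·(6t) + 12 = 6(-3t + 2), so 6 | S[k+1].
By induction, 6 | S[m] for all m ≥ 0.

6 | S[m]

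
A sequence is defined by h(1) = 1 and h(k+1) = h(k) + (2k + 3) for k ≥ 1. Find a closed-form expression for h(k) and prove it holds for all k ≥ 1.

Claim: h(k) = k^2 + 2k − 2.

Base case: h(1) = 1, and 1^2 + 2·1 − 2 = 1.
Assume h(j) = j^2 + 2j − 2.
Then h(j+1) = h(j) + (2j + 3) = (j^2 + 2j − 2) + (2j + 3) = j^2 + 4j + 1,
and (j+1)^2 + 2·(j+1) − 2 = j^2 + 4j + 1.
This completes the inductive step, so h(k) = k^2 + 2k − 2 for all k ≥ 1.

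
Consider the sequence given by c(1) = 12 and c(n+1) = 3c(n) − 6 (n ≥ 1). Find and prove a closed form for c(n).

Claim: c(n) = 3^{n+1} + 3.

Base case: c(1) = 12, and 3^{1+1} + 3 = 9 + 3 = 12.
Assume c(k) = 3^{k+1} + 3 for some k ≥ 1.
Then c(k+1) = 3c(k) − 6 = 3·(3^{k+1} + 3) − 6 = 3^{k+2} + 9 − 6 = 3^{k+2} + 3.
By induction, c(n) = 3^{n+1} + 3 for all n ≥ 1.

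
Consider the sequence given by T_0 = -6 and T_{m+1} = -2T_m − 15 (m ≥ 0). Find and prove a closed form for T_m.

Claim: T_m = -(-2)^m − 5.

Base case: T_0 = -6, and -(-2)^0 − 5 = -1 − 5 = -6.
Assume T_k = -(-2)^k − 5 for some k ≥ 0.
Then T_{k+1} = -2T_k − 15 = -2·(-(-2)^k − 5) − 15 = 2·(-2)^k + 10 − 15 = -(-2)^{k+1} − 5.
By induction, T_m = -(-2)^m − 5 for all m ≥ 0.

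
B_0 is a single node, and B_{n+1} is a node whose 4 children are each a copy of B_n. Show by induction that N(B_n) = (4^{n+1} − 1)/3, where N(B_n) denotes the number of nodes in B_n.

Base case: N(B_0) = 1, and (4^{0+1} − 1)/3 = 1.
Assume N(B_r) = (4^{r+1} − 1)/3.
Then N(B_{r+1}) = 1 + 4N(B_r) = 1 + 4·(4^{r+1} − 1)/3 = 1 + (4^{r+2} − 4)/3 = (3 + 4^{r+2} − 4)/3 = (4^{r+2} − 1)/3.
By induction, N(B_n) = (4^{n+1} − 1)/3 for all n ≥ 0.

N(B_n) = (4^{n+1} − 1)/3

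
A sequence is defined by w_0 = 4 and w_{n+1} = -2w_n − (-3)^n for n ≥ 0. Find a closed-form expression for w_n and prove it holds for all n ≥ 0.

Claim: w_n = 3·(-2)^n + (-3)^n.

Base case: w_0 = 4, and 3·(-2)^0 + (-3)^0 = 3 + 1 = 4.
Assume w_r = 3·(-2)^r + (-3)^r for some r ≥ 0.
Then w_{r+1} = -2w_r − (-3)^r = -2·(3·(-2)^r + (-3)^r) − (-3)^r = 3·(-2)^{r+1} − 2·(-3)^r − (-3)^r = 3·(-2)^{r+1} − 3·(-3)^r = 3·(-2)^{r+1} + (-3)^{r+1}.
By induction, w_n = 3·(-2)^n + (-3)^n for all n ≥ 0.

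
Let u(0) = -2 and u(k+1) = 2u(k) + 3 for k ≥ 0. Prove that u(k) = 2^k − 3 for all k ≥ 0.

Base case: u(0) = -2, and 2^0 − 3 = 1 − 3 = -2.
Assume u(m) = 2^m − 3 for some m ≥ 0.
Then u(m+1) = 2u(m) + 3 = 2·(2^m − 3) + 3 = 2^{m+1} − 6 + 3 = 2^{m+1} − 3.
Hence u(k) = 2^k − 3 for every k ≥ 0, by induction.

u(k) = 2^k − 3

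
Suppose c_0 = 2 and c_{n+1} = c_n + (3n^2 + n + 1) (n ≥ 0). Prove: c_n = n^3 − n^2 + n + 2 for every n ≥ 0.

Base case: c_0 = 2, and 0^3 − 0^2 + 0 + 2 = 2.
Assume c_m = m^3 − m^2 + m + 2.
Then c_{m+1} = c_m + (3m^2 + m + 1) = (m^3 − m^2 + m + 2) + (3m^2 + m + 1) = m^3 + 2m^2 + 2m + 3,
and (m+1)^3 − (m+1)^2 + (m+1) + 2 = m^3 + 2m^2 + 2m + 3.
This completes the inductive step, so c_n = n^3 − n^2 + n + 2 for all n ≥ 0.

c_n = n^3 − n^2 + n + 2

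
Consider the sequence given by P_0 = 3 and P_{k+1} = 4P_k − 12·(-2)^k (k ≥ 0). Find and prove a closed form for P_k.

Claim: P_k = 4^k + 2·(-2)^k.

Base case: P_0 = 3, and 4^0 + 2·(-2)^0 = 1 + 2 = 3.
Assume P_r = 4^r + 2·(-2)^r for some r ≥ 0.
Then P_{r+1} = 4P_r − 12·(-2)^r = 4·(4^r + 2·(-2)^r) − 12·(-2)^r = 4^{r+1} + 8·(-2)^r − 12·(-2)^r = 4^{r+1} − 4·(-2)^r = 4^{r+1} + 2·(-2)^{r+1}.
By induction, P_k = 4^k + 2·(-2)^k for all k ≥ 0.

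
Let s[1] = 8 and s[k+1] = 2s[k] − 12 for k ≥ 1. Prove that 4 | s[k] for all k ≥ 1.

Base case: s[1] = 8 = 4·2, so 4 | s[1].
Assume 4 | s[j], so s[j] = 4t for some integer t.
Then s[j+1] = 2s[j] − 12 = 2·(4t) − 12 = 4(2t − 3), so 4 | s[j+1].
Hence 4 | s[k] for every k ≥ 1, by induction.

4 | s[k]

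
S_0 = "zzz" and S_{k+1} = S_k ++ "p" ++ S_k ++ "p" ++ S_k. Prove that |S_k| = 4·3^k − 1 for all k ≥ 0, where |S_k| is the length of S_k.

Base case: |S_0| = 3, and 4·3^0 − 1 = 3.
Assume |S_m| = 4·3^m − 1.
Then |S_{m+1}| = 3|S_m| + 2 = 3(4·3^m − 1) + 2 = 4·3^{m+1} − 3 + 2 = 4·3^{m+1} − 1.
By induction, |S_k| = 4·3^k − 1 for all k ≥ 0.

|S_k| = 4·3^k − 1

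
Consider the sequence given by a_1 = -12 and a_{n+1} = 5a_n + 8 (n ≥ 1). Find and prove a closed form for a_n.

Claim: a_n = -2·5^n − 2.

Base case: a_1 = -12, and -2·5^1 − 2 = -10 − 2 = -12.
Assume a_r = -2·5^r − 2 for some r ≥ 1.
Then a_{r+1} = 5a_r + 8 = 5·(-2·5^r − 2) + 8 = -10·5^r − 10 + 8 = -2·5^{r+1} − 2.
By induction, a_n = -2·5^n − 2 for all n ≥ 1.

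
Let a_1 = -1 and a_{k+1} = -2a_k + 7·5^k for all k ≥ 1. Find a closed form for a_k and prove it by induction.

Claim: a_k = 3·(-2)^k + 5^k.

Base case: a_1 = -1, and 3·(-2)^1 + 5^1 = -6 + 5 = -1.
Assume a_j = 3·(-2)^j + 5^j for some j ≥ 1.
Then a_{j+1} = -2a_j + 7·5^j = -2·(3·(-2)^j + 5^j) + 7·5^j = 3·(-2)^{j+1} − 2·5^j + 7·5^j = 3·(-2)^{j+1} + 5·5^j = 3·(-2)^{j+1} + 5^{j+1}.
By induction, a_k = 3·(-2)^k + 5^k for all k ≥ 1.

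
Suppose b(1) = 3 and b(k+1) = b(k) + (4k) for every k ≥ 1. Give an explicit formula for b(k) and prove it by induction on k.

Claim: b(k) = 2k^2 − 2k + 3.

Base case: b(1) = 3, and 2·1^2 − 2·1 + 3 = 3.
Assume b(m) = 2m^2 − 2m + 3.
Then b(m+1) = b(m) + (4m) = (2m^2 − 2m + 3) + (4m) = 2m^2 + 2m + 3,
and 2·(m+1)^2 − 2·(m+1) + 3 = 2m^2 + 2m + 3.
This completes the inductive step, so b(k) = 2k^2 − 2k + 3 for all k ≥ 1.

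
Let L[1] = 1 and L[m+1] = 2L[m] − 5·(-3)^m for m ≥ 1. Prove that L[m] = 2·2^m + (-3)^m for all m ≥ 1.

Base case: L[1] = 1, and 2·2^1 + (-3)^1 = 4 − 3 = 1.
Assume L[j] = 2·2^j + (-3)^j for some j ≥ 1.
Then L[j+1] = 2L[j] − 5·(-3)^j = 2·(2·2^j + (-3)^j) − 5·(-3)^j = 2·2^{j+1} + 2·(-3)^j − 5·(-3)^j = 2·2^{j+1} − 3·(-3)^j = 2·2^{j+1} + (-3)^{j+1}.
So the formula holds for j+1, and by induction L[m] = 2·2^m + (-3)^m for all m ≥ 1.

L[m] = 2·2^m + (-3)^m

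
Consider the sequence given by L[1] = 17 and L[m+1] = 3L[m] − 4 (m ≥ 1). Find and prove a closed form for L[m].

Claim: L[m] = 5·3^m + 2.

Base case: L[1] = 17, and 5·3^1 + 2 = 15 + 2 = 17.
Assume L[j] = 5·3^j + 2 for some j ≥ 1.
Then L[j+1] = 3L[j] − 4 = 3·(5·3^j + 2) − 4 = 15·3^j + 6 − 4 = 5·3^{j+1} + 2.
This completes the inductive step, so L[m] = 5·3^m + 2 for all m ≥ 1.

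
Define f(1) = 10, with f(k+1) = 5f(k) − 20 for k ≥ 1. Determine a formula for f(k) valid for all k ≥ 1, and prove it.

Claim: f(k) = 5^k + 5.

Base case: f(1) = 10, and 5^1 + 5 = 5 + 5 = 10.
Assume f(j) = 5^j + 5 for some j ≥ 1.
Then f(j+1) = 5f(j) − 20 = 5·(5^j + 5) − 20 = 5^{j+1} + 25 − 20 = 5^{j+1} + 5.
Hence f(k) = 5^k + 5 for every k ≥ 1, by induction.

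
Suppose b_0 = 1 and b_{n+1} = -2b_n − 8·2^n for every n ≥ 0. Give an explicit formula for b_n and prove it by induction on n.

Claim: b_n = 3·(-2)^n − 2·2^n.

Base case: b_0 = 1, and 3·(-2)^0 − 2·2^0 = 3 − 2 = 1.
Assume b_m = 3·(-2)^m − 2·2^m for some m ≥ 0.
Then b_{m+1} = -2b_m − 8·2^m = -2·(3·(-2)^m − 2·2^m) − 8·2^m = 3·(-2)^{m+1} + 4·2^m − 8·2^m = 3·(-2)^{m+1} − 4·2^m = 3·(-2)^{m+1} − 2·2^{m+1}.
This completes the inductive step, so b_n = 3·(-2)^n − 2·2^n for all n ≥ 0.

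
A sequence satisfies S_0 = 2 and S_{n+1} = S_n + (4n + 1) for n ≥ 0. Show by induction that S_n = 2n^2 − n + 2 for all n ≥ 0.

Base case: S_0 = 2, and 2·0^2 − 0 + 2 = 2.
Assume S_r = 2r^2 − r + 2.
Then S_{r+1} = S_r + (4r + 1) = (2r^2 − r + 2) + (4r + 1) = 2r^2 + 3r + 3,
and 2·(r+1)^2 − (r+1) + 2 = 2r^2 + 3r + 3.
By induction, S_n = 2n^2 − n + 2 for all n ≥ 0.

S_n = 2n^2 − n + 2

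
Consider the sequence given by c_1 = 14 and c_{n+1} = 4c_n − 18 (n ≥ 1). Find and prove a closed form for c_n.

Claim: c_n = 2·4^n + 6.

Base case: c_1 = 14, and 2·4^1 + 6 = 8 + 6 = 14.
Assume c_r = 2·4^r + 6 for some r ≥ 1.
Then c_{r+1} = 4c_r − 18 = 4·(2·4^r + 6) − 18 = 8·4^r + 24 − 18 = 2·4^{r+1} + 6.
This completes the inductive step, so c_n = 2·4^n + 6 for all n ≥ 1.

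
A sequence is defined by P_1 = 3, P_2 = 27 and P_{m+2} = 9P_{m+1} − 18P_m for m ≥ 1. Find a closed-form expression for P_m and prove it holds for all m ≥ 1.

Claim: P_m = -3^m + 6^m.

Base cases: P_1 = 3 and -3^1 + 6^1 = 3; P_2 = 27 and -3^2 + 6^2 = 27.
Assume P_j = -3^j + 6^j for all 1 ≤ j ≤ k, where k ≥ 2.
Then P_{k+1} = 9P_k − 18P_{k−1} = 9·(-3^k + 6^k) − 18·(-3^{k−1} + 6^{k−1}) = -(9·3 − 18)3^{k−1} + (9·6 − 18)6^{k−1} = -9·3^{k−1} + 36·6^{k−1} = -3^{k+1} + 6^{k+1}.
This completes the inductive step, so P_m = -3^m + 6^m for all m ≥ 1.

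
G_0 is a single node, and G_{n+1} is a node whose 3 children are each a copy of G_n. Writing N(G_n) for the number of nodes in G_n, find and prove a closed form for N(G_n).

Claim: N(G_n) = (3^{n+1} − 1)/2.

Base case: N(G_0) = 1, and (3^{0+1} − 1)/2 = 1.
Assume N(G_k) = (3^{k+1} − 1)/2.
Then N(G_{k+1}) = 1 + 3N(G_k) = 1 + 3·(3^{k+1} − 1)/2 = 1 + (3^{k+2} − 3)/2 = (2 + 3^{k+2} − 3)/2 = (3^{k+2} − 1)/2.
This completes the inductive step, so N(G_n) = (3^{n+1} − 1)/2 for all n ≥ 0.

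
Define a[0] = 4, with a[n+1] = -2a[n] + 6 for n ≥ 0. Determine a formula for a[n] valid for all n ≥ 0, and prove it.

Claim: a[n] = 2·(-2)^n + 2.

Base case: a[0] = 4, and 2·(-2)^0 + 2 = 2 + 2 = 4.
Assume a[j] = 2·(-2)^j + 2 for some j ≥ 0.
Then a[j+1] = -2a[j] + 6 = -2·(2·(-2)^j + 2) + 6 = -4·(-2)^j − 4 + 6 = 2·(-2)^{j+1} + 2.
This completes the inductive step, so a[n] = 2·(-2)^n + 2 for all n ≥ 0.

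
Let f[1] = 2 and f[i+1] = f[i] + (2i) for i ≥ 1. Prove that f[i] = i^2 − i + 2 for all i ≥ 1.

Base case: f[1] = 2, and 1^2 − 1 + 2 = 2.
Assume f[j] = j^2 − j + 2.
Then f[j+1] = f[j] + (2j) = (j^2 − j + 2) + (2j) = j^2 + j + 2,
and (j+1)^2 − (j+1) + 2 = j^2 + j + 2.
This completes the inductive step, so f[i] = i^2 − i + 2 for all i ≥ 1.

f[i] = i^2 − i + 2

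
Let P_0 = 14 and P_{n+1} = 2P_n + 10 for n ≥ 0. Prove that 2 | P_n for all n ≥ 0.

Base case: P_0 = 14 = 2·7, so 2 | P_0.
Assume 2 | P_k, so P_k = 2t for some integer t.
Then P_{k+1} = 2P_k + 10 = 2·(2t) + 10 = 2(2t + 5), so 2 | P_{k+1}.
Hence 2 | P_n for every n ≥ 0, by induction.

2 | P_n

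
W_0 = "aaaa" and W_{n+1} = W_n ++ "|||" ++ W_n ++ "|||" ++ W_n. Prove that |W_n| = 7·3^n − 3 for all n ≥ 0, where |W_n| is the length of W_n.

Base case: |W_0| = 4, and 7·3^0 − 3 = 4.
Assume |W_j| = 7·3^j − 3.
Then |W_{j+1}| = 3|W_j| + 6 = 3(7·3^j − 3) + 6 = 7·3^{j+1} − 9 + 6 = 7·3^{j+1} − 3.
Hence |W_n| = 7·3^n − 3 for every n ≥ 0, by induction.

|W_n| = 7·3^n − 3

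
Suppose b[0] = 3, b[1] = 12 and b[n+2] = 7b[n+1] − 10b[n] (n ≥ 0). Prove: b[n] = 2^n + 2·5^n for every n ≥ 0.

Base cases: b[0] = 3 and 2^0 + 2·5^0 = 3; b[1] = 12 and 2^1 + 2·5^1 = 12.
Assume b[j] = 2^j + 2·5^j for all 0 ≤ j ≤ k, where k ≥ 1.
Then b[k+1] = 7b[k] − 10b[k−1] = 7·(2^k + 2·5^k) − 10·(2^{k−1} + 2·5^{k−1}) = (7·2 − 10)2^{k−1} + 2·(7·5 − 10)5^{k−1} = 4·2^{k−1} + 50·5^{k−1} = 2^{k+1} + 2·5^{k+1}.
This completes the inductive step, so b[n] = 2^n + 2·5^n for all n ≥ 0.

b[n] = 2^n + 2·5^n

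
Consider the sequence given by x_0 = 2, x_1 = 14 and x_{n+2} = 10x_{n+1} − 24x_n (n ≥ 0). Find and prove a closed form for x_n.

Claim: x_n = 3·6^n − 4^n.

Base cases: x_0 = 2 and 3·6^0 − 4^0 = 2; x_1 = 14 and 3·6^1 − 4^1 = 14.
Assume x_j = 3·6^j − 4^j for all 0 ≤ j ≤ r, where r ≥ 1.
Then x_{r+1} = 10x_r − 24x_{r−1} = 10·(3·6^r − 4^r) − 24·(3·6^{r−1} − 4^{r−1}) = 3·(10·6 − 24)6^{r−1} − (10·4 − 24)4^{r−1} = 108·6^{r−1} − 16·4^{r−1} = 3·6^{r+1} − 4^{r+1}.
This completes the inductive step, so x_n = 3·6^n − 4^n for all n ≥ 0.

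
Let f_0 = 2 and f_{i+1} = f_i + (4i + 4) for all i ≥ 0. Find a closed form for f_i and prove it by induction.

Claim: f_i = 2i^2 + 2i + 2.

Base case: f_0 = 2, and 2·0^2 + 2·0 + 2 = 2.
Assume f_j = 2j^2 + 2j + 2.
Then f_{j+1} = f_j + (4j + 4) = (2j^2 + 2j + 2) + (4j + 4) = 2j^2 + 6j + 6,
and 2·(j+1)^2 + 2·(j+1) + 2 = 2j^2 + 6j + 6.
This completes the inductive step, so f_i = 2i^2 + 2i + 2 for all i ≥ 0.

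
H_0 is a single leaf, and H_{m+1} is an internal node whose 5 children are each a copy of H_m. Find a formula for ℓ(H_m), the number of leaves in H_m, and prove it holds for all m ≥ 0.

Claim: ℓ(H_m) = 5^m.

Base case: ℓ(H_0) = 1, and 5^0 = 1.
Assume ℓ(H_k) = 5^k.
Then ℓ(H_{k+1}) = 5·ℓ(H_k) = 5·5^k = 5^{k+1}.
Hence ℓ(H_m) = 5^m for every m ≥ 0, by induction.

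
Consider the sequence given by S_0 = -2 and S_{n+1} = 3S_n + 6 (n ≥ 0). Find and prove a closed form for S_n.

Claim: S_n = 3^n − 3.

Base case: S_0 = -2, and 3^0 − 3 = 1 − 3 = -2.
Assume S_j = 3^j − 3 for some j ≥ 0.
Then S_{j+1} = 3S_j + 6 = 3·(3^j − 3) + 6 = 3^{j+1} − 9 + 6 = 3^{j+1} − 3.
This completes the inductive step, so S_n = 3^n − 3 for all n ≥ 0.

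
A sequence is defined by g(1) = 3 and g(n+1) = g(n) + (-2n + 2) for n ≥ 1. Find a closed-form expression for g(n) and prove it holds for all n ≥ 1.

Claim: g(n) = -n^2 + 3n + 1.

Base case: g(1) = 3, and -1^2 + 3·1 + 1 = 3.
Assume g(k) = -k^2 + 3k + 1.
Then g(k+1) = g(k) + (-2k + 2) = (-k^2 + 3k + 1) + (-2k + 2) = -k^2 + k + 3,
and -(k+1)^2 + 3·(k+1) + 1 = -k^2 + k + 3.
Hence g(n) = -n^2 + 3n + 1 for every n ≥ 1, by induction.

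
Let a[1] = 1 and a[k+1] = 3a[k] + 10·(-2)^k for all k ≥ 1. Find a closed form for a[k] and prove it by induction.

Claim: a[k] = -3^k − 2·(-2)^k.

Base case: a[1] = 1, and -3^1 − 2·(-2)^1 = -3 + 4 = 1.
Assume a[r] = -3^r − 2·(-2)^r for some r ≥ 1.
Then a[r+1] = 3a[r] + 10·(-2)^r = 3·(-3^r − 2·(-2)^r) + 10·(-2)^r = -3^{r+1} − 6·(-2)^r + 10·(-2)^r = -3^{r+1} + 4·(-2)^r = -3^{r+1} − 2·(-2)^{r+1}.
This completes the inductive step, so a[k] = -3^k − 2·(-2)^k for all k ≥ 1.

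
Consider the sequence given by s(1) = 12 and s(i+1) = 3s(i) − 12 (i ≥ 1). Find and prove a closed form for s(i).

Claim: s(i) = 2·3^i + 6.

Base case: s(1) = 12, and 2·3^1 + 6 = 6 + 6 = 12.
Assume s(j) = 2·3^j + 6 for some j ≥ 1.
Then s(j+1) = 3s(j) − 12 = 3·(2·3^j + 6) − 12 = 6·3^j + 18 − 12 = 2·3^{j+1} + 6.
By induction, s(i) = 2·3^i + 6 for all i ≥ 1.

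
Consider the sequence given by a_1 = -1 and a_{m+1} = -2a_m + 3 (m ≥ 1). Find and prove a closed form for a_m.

Claim: a_m = (-2)^m + 1.

Base case: a_1 = -1, and (-2)^1 + 1 = -2 + 1 = -1.
Assume a_k = (-2)^k + 1 for some k ≥ 1.
Then a_{k+1} = -2a_k + 3 = -2·((-2)^k + 1) + 3 = -2·(-2)^k − 2 + 3 = (-2)^{k+1} + 1.
This completes the inductive step, so a_m = (-2)^m + 1 for all m ≥ 1.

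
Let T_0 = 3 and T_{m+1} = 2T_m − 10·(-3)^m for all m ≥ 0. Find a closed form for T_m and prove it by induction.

Claim: T_m = 2^m + 2·(-3)^m.

Base case: T_0 = 3, and 2^0 + 2·(-3)^0 = 1 + 2 = 3.
Assume T_k = 2^k + 2·(-3)^k for some k ≥ 0.
Then T_{k+1} = 2T_k − 10·(-3)^k = 2·(2^k + 2·(-3)^k) − 10·(-3)^k = 2^{k+1} + 4·(-3)^k − 10·(-3)^k = 2^{k+1} − 6·(-3)^k = 2^{k+1} + 2·(-3)^{k+1}.
This completes the inductive step, so T_m = 2^m + 2·(-3)^m for all m ≥ 0.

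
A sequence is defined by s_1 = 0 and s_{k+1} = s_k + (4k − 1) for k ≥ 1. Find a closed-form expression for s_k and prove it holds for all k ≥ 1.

Claim: s_k = 2k^2 − 3k + 1.

Base case: s_1 = 0, and 2·1^2 − 3·1 + 1 = 0.
Assume s_m = 2m^2 − 3m + 1.
Then s_{m+1} = s_m + (4m − 1) = (2m^2 − 3m + 1) + (4m − 1) = 2m^2 + m,
and 2·(m+1)^2 − 3·(m+1) + 1 = 2m^2 + m.
By induction, s_k = 2k^2 − 3k + 1 for all k ≥ 1.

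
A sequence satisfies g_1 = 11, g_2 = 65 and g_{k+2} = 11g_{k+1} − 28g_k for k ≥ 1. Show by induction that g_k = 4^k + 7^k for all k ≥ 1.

Base cases: g_1 = 11 and 4^1 + 7^1 = 11; g_2 = 65 and 4^2 + 7^2 = 65.
Assume g_i = 4^i + 7^i for all 1 ≤ i ≤ j, where j ≥ 2.
Then g_{j+1} = 11g_j − 28g_{j−1} = 11·(4^j + 7^j) − 28·(4^{j−1} + 7^{j−1}) = (11·4 − 28)4^{j−1} + (11·7 − 28)7^{j−1} = 16·4^{j−1} + 49·7^{j−1} = 4^{j+1} + 7^{j+1}.
By strong induction, g_k = 4^k + 7^k for all k ≥ 1.

g_k = 4^k + 7^k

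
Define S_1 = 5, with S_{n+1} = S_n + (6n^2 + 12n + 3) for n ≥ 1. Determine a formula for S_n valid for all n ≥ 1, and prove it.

Claim: S_n = 2n^3 + 3n^2 − 2n + 2.

Base case: S_1 = 5, and 2·1^3 + 3·1^2 − 2·1 + 2 = 5.
Assume S_j = 2j^3 + 3j^2 − 2j + 2.
Then S_{j+1} = S_j + (6j^2 + 12j + 3) = (2j^3 + 3j^2 − 2j + 2) + (6j^2 + 12j + 3) = 2j^3 + 9j^2 + 10j + 5,
and 2·(j+1)^3 + 3·(j+1)^2 − 2·(j+1) + 2 = 2j^3 + 9j^2 + 10j + 5.
Hence S_n = 2n^3 + 3n^2 − 2n + 2 for every n ≥ 1, by induction.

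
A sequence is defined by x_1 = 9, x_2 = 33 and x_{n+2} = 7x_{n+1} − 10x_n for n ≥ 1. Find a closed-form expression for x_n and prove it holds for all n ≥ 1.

Claim: x_n = 2·2^n + 5^n.

Base cases: x_1 = 9 and 2·2^1 + 5^1 = 9; x_2 = 33 and 2·2^2 + 5^2 = 33.
Assume x_i = 2·2^i + 5^i for all 1 ≤ i ≤ j, where j ≥ 2.
Then x_{j+1} = 7x_j − 10x_{j−1} = 7·(2·2^j + 5^j) − 10·(2·2^{j−1} + 5^{j−1}) = 2·(7·2 − 10)2^{j−1} + (7·5 − 10)5^{j−1} = 8·2^{j−1} + 25·5^{j−1} = 2·2^{j+1} + 5^{j+1}.
This completes the inductive step, so x_n = 2·2^n + 5^n for all n ≥ 1.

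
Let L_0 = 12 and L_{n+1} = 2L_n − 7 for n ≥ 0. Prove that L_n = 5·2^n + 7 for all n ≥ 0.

Base case: L_0 = 12, and 5·2^0 + 7 = 5 + 7 = 12.
Assume L_m = 5·2^m + 7 for some m ≥ 0.
Then L_{m+1} = 2L_m − 7 = 2·(5·2^m + 7) − 7 = 10·2^m + 14 − 7 = 5·2^{m+1} + 7.
Hence L_n = 5·2^n + 7 for every n ≥ 0, by induction.

L_n = 5·2^n + 7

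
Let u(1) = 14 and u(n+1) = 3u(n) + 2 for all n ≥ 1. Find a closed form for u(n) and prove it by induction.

Claim: u(n) = 5·3^n − 1.

Base case: u(1) = 14, and 5·3^1 − 1 = 15 − 1 = 14.
Assume u(j) = 5·3^j − 1 for some j ≥ 1.
Then u(j+1) = 3u(j) + 2 = 3·(5·3^j − 1) + 2 = 15·3^j − 3 + 2 = 5·3^{j+1} − 1.
So the formula holds for j+1, and by induction u(n) = 5·3^n − 1 for all n ≥ 1.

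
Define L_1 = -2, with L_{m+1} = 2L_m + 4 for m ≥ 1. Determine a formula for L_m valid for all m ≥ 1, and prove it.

Claim: L_m = 2^m − 4.

Base case: L_1 = -2, and 2^1 − 4 = 2 − 4 = -2.
Assume L_j = 2^j − 4 for some j ≥ 1.
Then L_{j+1} = 2L_j + 4 = 2·(2^j − 4) + 4 = 2^{j+1} − 8 + 4 = 2^{j+1} − 4.
Hence L_m = 2^m − 4 for every m ≥ 1, by induction.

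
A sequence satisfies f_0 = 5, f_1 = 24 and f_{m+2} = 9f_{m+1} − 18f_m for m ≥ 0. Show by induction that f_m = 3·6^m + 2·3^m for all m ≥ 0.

Base cases: f_0 = 5 and 3·6^0 + 2·3^0 = 5; f_1 = 24 and 3·6^1 + 2·3^1 = 24.
Assume f_j = 3·6^j + 2·3^j for all 0 ≤ j ≤ k, where k ≥ 1.
Then f_{k+1} = 9f_k − 18f_{k−1} = 9·(3·6^k + 2·3^k) − 18·(3·6^{k−1} + 2·3^{k−1}) = 3·(9·6 − 18)6^{k−1} + 2·(9·3 − 18)3^{k−1} = 108·6^{k−1} + 18·3^{k−1} = 3·6^{k+1} + 2·3^{k+1}.
By strong induction, f_m = 3·6^m + 2·3^m for all m ≥ 0.

f_m = 3·6^m + 2·3^m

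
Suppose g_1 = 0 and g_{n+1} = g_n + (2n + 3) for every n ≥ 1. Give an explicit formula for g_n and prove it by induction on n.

Claim: g_n = n^2 + 2n − 3.

Base case: g_1 = 0, and 1^2 + 2·1 − 3 = 0.
Assume g_r = r^2 + 2r − 3.
Then g_{r+1} = g_r + (2r + 3) = (r^2 + 2r − 3) + (2r + 3) = r^2 + 4r,
and (r+1)^2 + 2·(r+1) − 3 = r^2 + 4r.
By induction, g_n = n^2 + 2n − 3 for all n ≥ 1.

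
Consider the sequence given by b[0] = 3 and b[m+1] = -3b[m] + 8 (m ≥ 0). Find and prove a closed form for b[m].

Claim: b[m] = (-3)^m + 2.

Base case: b[0] = 3, and (-3)^0 + 2 = 1 + 2 = 3.
Assume b[r] = (-3)^r + 2 for some r ≥ 0.
Then b[r+1] = -3b[r] + 8 = -3·((-3)^r + 2) + 8 = -3·(-3)^r − 6 + 8 = (-3)^{r+1} + 2.
Hence b[m] = (-3)^m + 2 for every m ≥ 0, by induction.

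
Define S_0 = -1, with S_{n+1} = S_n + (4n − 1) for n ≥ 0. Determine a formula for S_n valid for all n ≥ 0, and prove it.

Claim: S_n = 2n^2 − 3n − 1.

Base case: S_0 = -1, and 2·0^2 − 3·0 − 1 = -1.
Assume S_j = 2j^2 − 3j − 1.
Then S_{j+1} = S_j + (4j − 1) = (2j^2 − 3j − 1) + (4j − 1) = 2j^2 + j − 2,
and 2·(j+1)^2 − 3·(j+1) − 1 = 2j^2 + j − 2.
By induction, S_n = 2n^2 − 3n − 1 for all n ≥ 0.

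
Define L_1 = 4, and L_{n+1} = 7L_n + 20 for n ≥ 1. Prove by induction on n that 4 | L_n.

Base case: L_1 = 4 = 4·1, so 4 | L_1.
Assume 4 | L_k, so L_k = 4t for some integer t.
Then L_{k+1} = 7L_k + 20 = 7·(4t) + 20 = 4(7t + 5), so 4 | L_{k+1}.
By induction, 4 | L_n for all n ≥ 1.

4 | L_n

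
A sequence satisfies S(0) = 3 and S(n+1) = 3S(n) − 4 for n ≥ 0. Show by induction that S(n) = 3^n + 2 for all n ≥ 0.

Base case: S(0) = 3, and 3^0 + 2 = 1 + 2 = 3.
Assume S(r) = 3^r + 2 for some r ≥ 0.
Then S(r+1) = 3S(r) − 4 = 3·(3^r + 2) − 4 = 3^{r+1} + 6 − 4 = 3^{r+1} + 2.
So the formula holds for r+1, and by induction S(n) = 3^n + 2 for all n ≥ 0.

S(n) = 3^n + 2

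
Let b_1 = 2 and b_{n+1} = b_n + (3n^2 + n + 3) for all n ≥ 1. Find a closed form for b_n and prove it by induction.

Claim: b_n = n^3 − n^2 + 3n − 1.

Base case: b_1 = 2, and 1^3 − 1^2 + 3·1 − 1 = 2.
Assume b_m = m^3 − m^2 + 3m − 1.
Then b_{m+1} = b_m + (3m^2 + m + 3) = (m^3 − m^2 + 3m − 1) + (3m^2 + m + 3) = m^3 + 2m^2 + 4m + 2,
and (m+1)^3 − (m+1)^2 + 3·(m+1) − 1 = m^3 + 2m^2 + 4m + 2.
By induction, b_n = n^3 − n^2 + 3n − 1 for all n ≥ 1.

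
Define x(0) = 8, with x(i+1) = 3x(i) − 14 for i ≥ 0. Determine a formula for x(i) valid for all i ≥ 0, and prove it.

Claim: x(i) = 3^i + 7.

Base case: x(0) = 8, and 3^0 + 7 = 1 + 7 = 8.
Assume x(j) = 3^j + 7 for some j ≥ 0.
Then x(j+1) = 3x(j) − 14 = 3·(3^j + 7) − 14 = 3^{j+1} + 21 − 14 = 3^{j+1} + 7.
So the formula holds for j+1, and by induction x(i) = 3^i + 7 for all i ≥ 0.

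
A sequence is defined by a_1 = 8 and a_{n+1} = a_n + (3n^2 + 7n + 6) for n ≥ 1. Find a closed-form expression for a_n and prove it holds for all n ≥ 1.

Claim: a_n = n^3 + 2n^2 + 3n + 2.

Base case: a_1 = 8, and 1^3 + 2·1^2 + 3·1 + 2 = 8.
Assume a_j = j^3 + 2j^2 + 3j + 2.
Then a_{j+1} = a_j + (3j^2 + 7j + 6) = (j^3 + 2j^2 + 3j + 2) + (3j^2 + 7j + 6) = j^3 + 5j^2 + 10j + 8,
and (j+1)^3 + 2·(j+1)^2 + 3·(j+1) + 2 = j^3 + 5j^2 + 10j + 8.
By induction, a_n = n^3 + 2n^2 + 3n + 2 for all n ≥ 1.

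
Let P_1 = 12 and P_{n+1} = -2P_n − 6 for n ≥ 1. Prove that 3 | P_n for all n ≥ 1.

Base case: P_1 = 12 = 3·4, so 3 | P_1.
Assume 3 | P_m, so P_m = 3t for some integer t.
Then P_{m+1} = -2P_m − 6 = -2·(3t) − 6 = 3(-2t − 2), so 3 | P_{m+1}.
This completes the inductive step, so 3 | P_n for all n ≥ 1.

3 | P_n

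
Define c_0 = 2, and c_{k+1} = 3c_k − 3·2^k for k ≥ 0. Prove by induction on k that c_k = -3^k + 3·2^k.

Base case: c_0 = 2, and -3^0 + 3·2^0 = -1 + 3 = 2.
Assume c_m = -3^m + 3·2^m for some m ≥ 0.
Then c_{m+1} = 3c_m − 3·2^m = 3·(-3^m + 3·2^m) − 3·2^m = -3^{m+1} + 9·2^m − 3·2^m = -3^{m+1} + 6·2^m = -3^{m+1} + 3·2^{m+1}.
So the formula holds for m+1, and by induction c_k = -3^k + 3·2^k for all k ≥ 0.

c_k = -3^k + 3·2^k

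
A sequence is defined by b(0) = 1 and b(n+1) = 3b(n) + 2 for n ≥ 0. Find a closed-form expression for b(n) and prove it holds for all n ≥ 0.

Claim: b(n) = 2·3^n − 1.

Base case: b(0) = 1, and 2·3^0 − 1 = 2 − 1 = 1.
Assume b(j) = 2·3^j − 1 for some j ≥ 0.
Then b(j+1) = 3b(j) + 2 = 3·(2·3^j − 1) + 2 = 6·3^j − 3 + 2 = 2·3^{j+1} − 1.
This completes the inductive step, so b(n) = 2·3^n − 1 for all n ≥ 0.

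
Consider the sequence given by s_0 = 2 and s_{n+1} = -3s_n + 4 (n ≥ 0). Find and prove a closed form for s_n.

Claim: s_n = (-3)^n + 1.

Base case: s_0 = 2, and (-3)^0 + 1 = 1 + 1 = 2.
Assume s_k = (-3)^k + 1 for some k ≥ 0.
Then s_{k+1} = -3s_k + 4 = -3·((-3)^k + 1) + 4 = -3·(-3)^k − 3 + 4 = (-3)^{k+1} + 1.
So the formula holds for k+1, and by induction s_n = (-3)^n + 1 for all n ≥ 0.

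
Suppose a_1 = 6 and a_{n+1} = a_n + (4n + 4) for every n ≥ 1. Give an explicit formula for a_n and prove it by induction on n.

Claim: a_n = 2n^2 + 2n + 2.

Base case: a_1 = 6, and 2·1^2 + 2·1 + 2 = 6.
Assume a_m = 2m^2 + 2m + 2.
Then a_{m+1} = a_m + (4m + 4) = (2m^2 + 2m + 2) + (4m + 4) = 2m^2 + 6m + 6,
and 2·(m+1)^2 + 2·(m+1) + 2 = 2m^2 + 6m + 6.
This completes the inductive step, so a_n = 2n^2 + 2n + 2 for all n ≥ 1.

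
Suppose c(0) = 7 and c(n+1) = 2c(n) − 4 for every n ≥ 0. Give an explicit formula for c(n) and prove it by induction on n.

Claim: c(n) = 3·2^n + 4.

Base case: c(0) = 7, and 3·2^0 + 4 = 3 + 4 = 7.
Assume c(j) = 3·2^j + 4 for some j ≥ 0.
Then c(j+1) = 2c(j) − 4 = 2·(3·2^j + 4) − 4 = 6·2^j + 8 − 4 = 3·2^{j+1} + 4.
By induction, c(n) = 3·2^n + 4 for all n ≥ 0.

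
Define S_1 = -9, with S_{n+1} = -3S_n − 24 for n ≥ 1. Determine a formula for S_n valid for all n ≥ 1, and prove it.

Claim: S_n = (-3)^n − 6.

Base case: S_1 = -9, and (-3)^1 − 6 = -3 − 6 = -9.
Assume S_m = (-3)^m − 6 for some m ≥ 1.
Then S_{m+1} = -3S_m − 24 = -3·((-3)^m − 6) − 24 = -3·(-3)^m + 18 − 24 = (-3)^{m+1} − 6.
So the formula holds for m+1, and by induction S_n = (-3)^n − 6 for all n ≥ 1.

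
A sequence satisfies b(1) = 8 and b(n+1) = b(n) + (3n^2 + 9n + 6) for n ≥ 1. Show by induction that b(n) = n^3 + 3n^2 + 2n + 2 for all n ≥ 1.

Base case: b(1) = 8, and 1^3 + 3·1^2 + 2·1 + 2 = 8.
Assume b(j) = j^3 + 3j^2 + 2j + 2.
Then b(j+1) = b(j) + (3j^2 + 9j + 6) = (j^3 + 3j^2 + 2j + 2) + (3j^2 + 9j + 6) = j^3 + 6j^2 + 11j + 8,
and (j+1)^3 + 3·(j+1)^2 + 2·(j+1) + 2 = j^3 + 6j^2 + 11j + 8.
This completes the inductive step, so b(n) = n^3 + 3n^2 + 2n + 2 for all n ≥ 1.

b(n) = n^3 + 3n^2 + 2n + 2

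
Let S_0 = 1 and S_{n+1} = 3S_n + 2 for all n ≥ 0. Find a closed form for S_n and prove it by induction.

Claim: S_n = 2·3^n − 1.

Base case: S_0 = 1, and 2·3^0 − 1 = 2 − 1 = 1.
Assume S_k = 2·3^k − 1 for some k ≥ 0.
Then S_{k+1} = 3S_k + 2 = 3·(2·3^k − 1) + 2 = 6·3^k − 3 + 2 = 2·3^{k+1} − 1.
This completes the inductive step, so S_n = 2·3^n − 1 for all n ≥ 0.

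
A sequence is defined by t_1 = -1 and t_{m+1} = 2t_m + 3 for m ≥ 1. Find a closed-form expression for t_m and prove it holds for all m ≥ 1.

Claim: t_m = 2^m − 3.

Base case: t_1 = -1, and 2^1 − 3 = 2 − 3 = -1.
Assume t_k = 2^k − 3 for some k ≥ 1.
Then t_{k+1} = 2t_k + 3 = 2·(2^k − 3) + 3 = 2^{k+1} − 6 + 3 = 2^{k+1} − 3.
So the formula holds for k+1, and by induction t_m = 2^m − 3 for all m ≥ 1.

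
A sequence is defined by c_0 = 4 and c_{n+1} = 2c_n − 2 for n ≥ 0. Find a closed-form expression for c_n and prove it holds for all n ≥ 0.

Claim: c_n = 2^{n+1} + 2.

Base case: c_0 = 4, and 2^{0+1} + 2 = 2 + 2 = 4.
Assume c_j = 2^{j+1} + 2 for some j ≥ 0.
Then c_{j+1} = 2c_j − 2 = 2·(2^{j+1} + 2) − 2 = 2^{j+2} + 4 − 2 = 2^{j+2} + 2.
By induction, c_n = 2^{n+1} + 2 for all n ≥ 0.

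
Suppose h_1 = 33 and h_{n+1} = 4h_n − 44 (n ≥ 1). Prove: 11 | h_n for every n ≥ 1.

Base case: h_1 = 33 = 11·3, so 11 | h_1.
Assume 11 | h_r, so h_r = 11t for some integer t.
Then h_{r+1} = 4h_r − 44 = 4·(11t) − 44 = 11(4t − 4), so 11 | h_{r+1}.
This completes the inductive step, so 11 | h_n for all n ≥ 1.

11 | h_n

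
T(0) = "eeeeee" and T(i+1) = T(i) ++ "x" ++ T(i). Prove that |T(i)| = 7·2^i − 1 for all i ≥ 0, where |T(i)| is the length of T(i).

Base case: |T(0)| = 6, and 7·2^0 − 1 = 6.
Assume |T(j)| = 7·2^j − 1.
Then |T(j+1)| = |T(j)| + 1 + |T(j)| = 2|T(j)| + 1 = 2(7·2^j − 1) + 1 = 7·2^{j+1} − 2 + 1 = 7·2^{j+1} − 1.
So the formula holds for j+1, and by induction |T(i)| = 7·2^i − 1 for all i ≥ 0.

|T(i)| = 7·2^i − 1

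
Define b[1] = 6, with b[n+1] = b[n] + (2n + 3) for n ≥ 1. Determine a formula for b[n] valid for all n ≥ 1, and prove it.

Claim: b[n] = n^2 + 2n + 3.

Base case: b[1] = 6, and 1^2 + 2·1 + 3 = 6.
Assume b[m] = m^2 + 2m + 3.
Then b[m+1] = b[m] + (2m + 3) = (m^2 + 2m + 3) + (2m + 3) = m^2 + 4m + 6,
and (m+1)^2 + 2·(m+1) + 3 = m^2 + 4m + 6.
This completes the inductive step, so b[n] = n^2 + 2n + 3 for all n ≥ 1.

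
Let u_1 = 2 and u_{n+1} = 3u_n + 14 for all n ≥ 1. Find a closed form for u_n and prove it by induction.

Claim: u_n = 3^{n+1} − 7.

Base case: u_1 = 2, and 3^{1+1} − 7 = 9 − 7 = 2.
Assume u_r = 3^{r+1} − 7 for some r ≥ 1.
Then u_{r+1} = 3u_r + 14 = 3·(3^{r+1} − 7) + 14 = 3^{r+2} − 21 + 14 = 3^{r+2} − 7.
Hence u_n = 3^{n+1} − 7 for every n ≥ 1, by induction.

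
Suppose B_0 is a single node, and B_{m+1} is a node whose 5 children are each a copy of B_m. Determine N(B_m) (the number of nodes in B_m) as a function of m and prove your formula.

Claim: N(B_m) = (5^{m+1} − 1)/4.

Base case: N(B_0) = 1, and (5^{0+1} − 1)/4 = 1.
Assume N(B_r) = (5^{r+1} − 1)/4.
Then N(B_{r+1}) = 1 + 5N(B_r) = 1 + 5·(5^{r+1} − 1)/4 = 1 + (5^{r+2} − 5)/4 = (4 + 5^{r+2} − 5)/4 = (5^{r+2} − 1)/4.
So the formula holds for r+1, and by induction N(B_m) = (5^{m+1} − 1)/4 for all m ≥ 0.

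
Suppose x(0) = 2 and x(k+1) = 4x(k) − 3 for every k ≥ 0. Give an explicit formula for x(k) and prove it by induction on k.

Claim: x(k) = 4^k + 1.

Base case: x(0) = 2, and 4^0 + 1 = 1 + 1 = 2.
Assume x(r) = 4^r + 1 for some r ≥ 0.
Then x(r+1) = 4x(r) − 3 = 4·(4^r + 1) − 3 = 4^{r+1} + 4 − 3 = 4^{r+1} + 1.
So the formula holds for r+1, and by induction x(k) = 4^k + 1 for all k ≥ 0.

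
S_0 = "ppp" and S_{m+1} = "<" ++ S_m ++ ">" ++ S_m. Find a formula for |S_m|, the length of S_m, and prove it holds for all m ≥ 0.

Claim: |S_m| = 5·2^m − 2.

Base case: |S_0| = 3, and 5·2^0 − 2 = 3.
Assume |S_k| = 5·2^k − 2.
Then |S_{k+1}| = 1 + |S_k| + 1 + |S_k| = 2|S_k| + 2 = 2(5·2^k − 2) + 2 = 5·2^{k+1} − 4 + 2 = 5·2^{k+1} − 2.
This completes the inductive step, so |S_m| = 5·2^m − 2 for all m ≥ 0.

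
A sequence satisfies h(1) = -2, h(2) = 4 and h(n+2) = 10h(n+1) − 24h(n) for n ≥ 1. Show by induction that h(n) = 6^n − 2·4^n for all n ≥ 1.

Base cases: h(1) = -2 and 6^1 − 2·4^1 = -2; h(2) = 4 and 6^2 − 2·4^2 = 4.
Assume h(j) = 6^j − 2·4^j for all 1 ≤ j ≤ k, where k ≥ 2.
Then h(k+1) = 10h(k) − 24h(k−1) = 10·(6^k − 2·4^k) − 24·(6^{k−1} − 2·4^{k−1}) = (10·6 − 24)6^{k−1} − 2·(10·4 − 24)4^{k−1} = 36·6^{k−1} − 32·4^{k−1} = 6^{k+1} − 2·4^{k+1}.
By strong induction, h(n) = 6^n − 2·4^n for all n ≥ 1.

h(n) = 6^n − 2·4^n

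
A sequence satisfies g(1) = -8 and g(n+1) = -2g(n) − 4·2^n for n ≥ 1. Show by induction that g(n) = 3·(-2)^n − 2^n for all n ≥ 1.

Base case: g(1) = -8, and 3·(-2)^1 − 2^1 = -6 − 2 = -8.
Assume g(r) = 3·(-2)^r − 2^r for some r ≥ 1.
Then g(r+1) = -2g(r) − 4·2^r = -2·(3·(-2)^r − 2^r) − 4·2^r = 3·(-2)^{r+1} + 2·2^r − 4·2^r = 3·(-2)^{r+1} − 2·2^r = 3·(-2)^{r+1} − 2^{r+1}.
So the formula holds for r+1, and by induction g(n) = 3·(-2)^n − 2^n for all n ≥ 1.

g(n) = 3·(-2)^n − 2^n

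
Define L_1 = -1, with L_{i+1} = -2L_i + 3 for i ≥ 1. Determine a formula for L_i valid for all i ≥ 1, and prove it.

Claim: L_i = (-2)^i + 1.

Base case: L_1 = -1, and (-2)^1 + 1 = -2 + 1 = -1.
Assume L_r = (-2)^r + 1 for some r ≥ 1.
Then L_{r+1} = -2L_r + 3 = -2·((-2)^r + 1) + 3 = -2·(-2)^r − 2 + 3 = (-2)^{r+1} + 1.
This completes the inductive step, so L_i = (-2)^i + 1 for all i ≥ 1.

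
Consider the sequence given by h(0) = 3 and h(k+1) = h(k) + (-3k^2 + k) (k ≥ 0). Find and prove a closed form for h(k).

Claim: h(k) = -k^3 + 2k^2 − k + 3.

Base case: h(0) = 3, and -0^3 + 2·0^2 − 0 + 3 = 3.
Assume h(j) = -j^3 + 2j^2 − j + 3.
Then h(j+1) = h(j) + (-3j^2 + j) = (-j^3 + 2j^2 − j + 3) + (-3j^2 + j) = -j^3 − j^2 + 3,
and -(j+1)^3 + 2·(j+1)^2 − (j+1) + 3 = -j^3 − j^2 + 3.
This completes the inductive step, so h(k) = -k^3 + 2k^2 − k + 3 for all k ≥ 0.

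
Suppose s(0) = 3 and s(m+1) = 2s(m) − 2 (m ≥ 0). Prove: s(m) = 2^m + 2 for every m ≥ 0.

Base case: s(0) = 3, and 2^0 + 2 = 1 + 2 = 3.
Assume s(r) = 2^r + 2 for some r ≥ 0.
Then s(r+1) = 2s(r) − 2 = 2·(2^r + 2) − 2 = 2^{r+1} + 4 − 2 = 2^{r+1} + 2.
Hence s(m) = 2^m + 2 for every m ≥ 0, by induction.

s(m) = 2^m + 2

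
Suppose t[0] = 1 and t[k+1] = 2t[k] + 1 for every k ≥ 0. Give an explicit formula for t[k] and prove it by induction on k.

Claim: t[k] = 2^{k+1} − 1.

Base case: t[0] = 1, and 2^{0+1} − 1 = 2 − 1 = 1.
Assume t[j] = 2^{j+1} − 1 for some j ≥ 0.
Then t[j+1] = 2t[j] + 1 = 2·(2^{j+1} − 1) + 1 = 2^{j+2} − 2 + 1 = 2^{j+2} − 1.
This completes the inductive step, so t[k] = 2^{k+1} − 1 for all k ≥ 0.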